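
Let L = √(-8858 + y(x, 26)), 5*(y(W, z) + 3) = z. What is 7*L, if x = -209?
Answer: 7*I*√221395/5 ≈ 658.74*I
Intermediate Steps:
y(W, z) = -3 + z/5
L = I*√221395/5 (L = √(-8858 + (-3 + (⅕)*26)) = √(-8858 + (-3 + 26/5)) = √(-8858 + 11/5) = √(-44279/5) = I*√221395/5 ≈ 94.105*I)
7*L = 7*(I*√221395/5) = 7*I*√221395/5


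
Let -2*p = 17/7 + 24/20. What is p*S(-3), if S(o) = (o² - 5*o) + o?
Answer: -381/10 ≈ -38.100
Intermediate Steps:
S(o) = o² - 4*o
p = -127/70 (p = -(17/7 + 24/20)/2 = -(17*(⅐) + 24*(1/20))/2 = -(17/7 + 6/5)/2 = -½*127/35 = -127/70 ≈ -1.8143)
p*S(-3) = -(-381)*(-4 - 3)/70 = -(-381)*(-7)/70 = -127/70*21 = -381/10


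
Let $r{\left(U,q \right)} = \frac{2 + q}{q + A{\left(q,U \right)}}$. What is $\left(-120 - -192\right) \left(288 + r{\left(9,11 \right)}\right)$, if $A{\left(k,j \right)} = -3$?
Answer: $20853$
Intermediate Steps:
$r{\left(U,q \right)} = \frac{2 + q}{-3 + q}$ ($r{\left(U,q \right)} = \frac{2 + q}{q - 3} = \frac{2 + q}{-3 + q}$)
$\left(-120 - -192\right) \left(288 + r{\left(9,11 \right)}\right) = \left(-120 - -192\right) \left(288 + \frac{2 + 11}{-3 + 11}\right) = \left(-120 + 192\right) \left(288 + \frac{1}{8} \cdot 13\right) = 72 \left(288 + \frac{1}{8} \cdot 13\right) = 72 \left(288 + \frac{13}{8}\right) = 72 \cdot \frac{2317}{8} = 20853$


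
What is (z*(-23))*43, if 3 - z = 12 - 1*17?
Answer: -7912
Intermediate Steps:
z = 8 (z = 3 - (12 - 1*17) = 3 - (12 - 17) = 3 - 1*(-5) = 3 + 5 = 8)
(z*(-23))*43 = (8*(-23))*43 = -184*43 = -7912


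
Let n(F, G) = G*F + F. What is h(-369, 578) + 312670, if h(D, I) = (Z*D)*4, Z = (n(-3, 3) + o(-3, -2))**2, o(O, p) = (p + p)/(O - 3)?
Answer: 123086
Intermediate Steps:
n(F, G) = F + F*G (n(F, G) = F*G + F = F + F*G)
o(O, p) = 2*p/(-3 + O) (o(O, p) = (2*p)/(-3 + O) = 2*p/(-3 + O))
Z = 1156/9 (Z = (-3*(1 + 3) + 2*(-2)/(-3 - 3))**2 = (-3*4 + 2*(-2)/(-6))**2 = (-12 + 2*(-2)*(-1/6))**2 = (-12 + 2/3)**2 = (-34/3)**2 = 1156/9 ≈ 128.44)
h(D, I) = 4624*D/9 (h(D, I) = (1156*D/9)*4 = 4624*D/9)
h(-369, 578) + 312670 = (4624/9)*(-369) + 312670 = -189584 + 312670 = 123086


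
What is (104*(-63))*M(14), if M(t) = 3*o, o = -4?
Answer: 78624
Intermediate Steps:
M(t) = -12 (M(t) = 3*(-4) = -12)
(104*(-63))*M(14) = (104*(-63))*(-12) = -6552*(-12) = 78624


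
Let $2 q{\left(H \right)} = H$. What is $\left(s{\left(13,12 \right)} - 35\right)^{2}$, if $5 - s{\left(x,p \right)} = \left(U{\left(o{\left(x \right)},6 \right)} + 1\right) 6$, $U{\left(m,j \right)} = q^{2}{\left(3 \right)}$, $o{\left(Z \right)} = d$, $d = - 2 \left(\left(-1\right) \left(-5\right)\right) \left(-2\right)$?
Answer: $\frac{9801}{4} \approx 2450.3$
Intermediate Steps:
$d = 20$ ($d = \left(-2\right) 5 \left(-2\right) = \left(-10\right) \left(-2\right) = 20$)
$q{\left(H \right)} = \frac{H}{2}$
$o{\left(Z \right)} = 20$
$U{\left(m,j \right)} = \frac{9}{4}$ ($U{\left(m,j \right)} = \left(\frac{1}{2} \cdot 3\right)^{2} = \left(\frac{3}{2}\right)^{2} = \frac{9}{4}$)
$s{\left(x,p \right)} = - \frac{29}{2}$ ($s{\left(x,p \right)} = 5 - \left(\frac{9}{4} + 1\right) 6 = 5 - \frac{13}{4} \cdot 6 = 5 - \frac{39}{2} = - \frac{29}{2}$)
$\left(s{\left(13,12 \right)} - 35\right)^{2} = \left(- \frac{29}{2} - 35\right)^{2} = \left(- \frac{99}{2}\right)^{2} = \frac{9801}{4}$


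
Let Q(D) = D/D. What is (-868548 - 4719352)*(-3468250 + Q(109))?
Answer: 19380228587100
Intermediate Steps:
Q(D) = 1
(-868548 - 4719352)*(-3468250 + Q(109)) = (-868548 - 4719352)*(-3468250 + 1) = -5587900*(-3468249) = 19380228587100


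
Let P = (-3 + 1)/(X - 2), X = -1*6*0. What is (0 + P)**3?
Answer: 1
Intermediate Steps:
X = 0 (X = -6*0 = 0)
P = 1 (P = (-3 + 1)/(0 - 2) = -2/(-2) = -2*(-1/2) = 1)
(0 + P)**3 = (0 + 1)**3 = 1**3 = 1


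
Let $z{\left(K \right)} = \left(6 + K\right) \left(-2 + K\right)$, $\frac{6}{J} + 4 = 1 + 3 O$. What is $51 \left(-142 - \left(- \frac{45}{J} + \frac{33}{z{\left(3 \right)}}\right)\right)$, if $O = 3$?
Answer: $-5134$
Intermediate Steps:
$J = 1$ ($J = \frac{6}{-4 + \left(1 + 3 \cdot 3\right)} = \frac{6}{-4 + \left(1 + 9\right)} = \frac{6}{-4 + 10} = \frac{6}{6} = 6 \cdot \frac{1}{6} = 1$)
$z{\left(K \right)} = \left(-2 + K\right) \left(6 + K\right)$
$51 \left(-142 - \left(- \frac{45}{J} + \frac{33}{z{\left(3 \right)}}\right)\right) = 51 \left(-142 + \left(- \frac{33}{-12 + 3^{2} + 4 \cdot 3} + \frac{45}{1}\right)\right) = 51 \left(-142 + \left(- \frac{33}{-12 + 9 + 12} + 45 \cdot 1\right)\right) = 51 \left(-142 + \left(- \frac{33}{9} + 45\right)\right) = 51 \left(-142 + \left(\left(-33\right) \frac{1}{9} + 45\right)\right) = 51 \left(-142 + \left(- \frac{11}{3} + 45\right)\right) = 51 \left(-142 + \frac{124}{3}\right) = 51 \left(- \frac{302}{3}\right) = -5134$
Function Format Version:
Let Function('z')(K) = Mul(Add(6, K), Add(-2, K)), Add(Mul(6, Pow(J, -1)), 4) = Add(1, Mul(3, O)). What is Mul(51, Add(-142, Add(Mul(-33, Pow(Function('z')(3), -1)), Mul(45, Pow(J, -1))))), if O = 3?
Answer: -5134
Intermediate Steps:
J = 1 (J = Mul(6, Pow(Add(-4, Add(1, Mul(3, 3))), -1)) = Mul(6, Pow(Add(-4, Add(1, 9)), -1)) = Mul(6, Pow(Add(-4, 10), -1)) = Mul(6, Pow(6, -1)) = Mul(6, Rational(1, 6)) = 1)
Function('z')(K) = Mul(Add(-2, K), Add(6, K))
Mul(51, Add(-142, Add(Mul(-33, Pow(Function('z')(3), -1)), Mul(45, Pow(J, -1))))) = Mul(51, Add(-142, Add(Mul(-33, Pow(Add(-12, Pow(3, 2), Mul(4, 3)), -1)), Mul(45, Pow(1, -1))))) = Mul(51, Add(-142, Add(Mul(-33, Pow(Add(-12, 9, 12), -1)), Mul(45, 1)))) = Mul(51, Add(-142, Add(Mul(-33, Pow(9, -1)), 45))) = Mul(51, Add(-142, Add(Mul(-33, Rational(1, 9)), 45))) = Mul(51, Add(-142, Add(Rational(-11, 3), 45))) = Mul(51, Add(-142, Rational(124, 3))) = Mul(51, Rational(-302, 3)) = -5134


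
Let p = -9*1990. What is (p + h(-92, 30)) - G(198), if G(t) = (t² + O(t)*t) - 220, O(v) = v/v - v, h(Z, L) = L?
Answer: -17858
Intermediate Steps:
O(v) = 1 - v
p = -17910
G(t) = -220 + t² + t*(1 - t) (G(t) = (t² + (1 - t)*t) - 220 = (t² + t*(1 - t)) - 220 = -220 + t² + t*(1 - t))
(p + h(-92, 30)) - G(198) = (-17910 + 30) - (-220 + 198) = -17880 - 1*(-22) = -17880 + 22 = -17858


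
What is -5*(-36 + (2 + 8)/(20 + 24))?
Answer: 3935/22 ≈ 178.86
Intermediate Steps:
-5*(-36 + (2 + 8)/(20 + 24)) = -5*(-36 + 10/44) = -5*(-36 + 10*(1/44)) = -5*(-36 + 5/22) = -5*(-787/22) = 3935/22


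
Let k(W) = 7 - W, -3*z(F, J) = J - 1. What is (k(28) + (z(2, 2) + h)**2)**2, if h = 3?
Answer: 15625/81 ≈ 192.90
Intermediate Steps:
z(F, J) = 1/3 - J/3 (z(F, J) = -(J - 1)/3 = -(-1 + J)/3 = 1/3 - J/3)
(k(28) + (z(2, 2) + h)**2)**2 = ((7 - 1*28) + ((1/3 - 1/3*2) + 3)**2)**2 = ((7 - 28) + ((1/3 - 2/3) + 3)**2)**2 = (-21 + (-1/3 + 3)**2)**2 = (-21 + (8/3)**2)**2 = (-21 + 64/9)**2 = (-125/9)**2 = 15625/81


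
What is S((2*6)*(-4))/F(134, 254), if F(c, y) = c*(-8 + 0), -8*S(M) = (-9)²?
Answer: 81/8576 ≈ 0.0094450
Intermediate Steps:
S(M) = -81/8 (S(M) = -⅛*(-9)² = -⅛*81 = -81/8)
F(c, y) = -8*c (F(c, y) = c*(-8) = -8*c)
S((2*6)*(-4))/F(134, 254) = -81/(8*((-8*134))) = -81/8/(-1072) = -81/8*(-1/1072) = 81/8576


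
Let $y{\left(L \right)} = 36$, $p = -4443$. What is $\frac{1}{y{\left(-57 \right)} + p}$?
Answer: $- \frac{1}{4407} \approx -0.00022691$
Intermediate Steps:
$\frac{1}{y{\left(-57 \right)} + p} = \frac{1}{36 - 4443} = \frac{1}{-4407} = - \frac{1}{4407}$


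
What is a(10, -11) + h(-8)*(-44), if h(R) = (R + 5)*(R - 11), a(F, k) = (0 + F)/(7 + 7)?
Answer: -17551/7 ≈ -2507.3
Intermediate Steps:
a(F, k) = F/14
h(R) = (-11 + R)*(5 + R) (h(R) = (5 + R)*(-11 + R) = (-11 + R)*(5 + R))
a(10, -11) + h(-8)*(-44) = (1/14)*10 + (-55 + (-8)**2 - 6*(-8))*(-44) = 5/7 + (-55 + 64 + 48)*(-44) = 5/7 + 57*(-44) = 5/7 - 2508 = -17551/7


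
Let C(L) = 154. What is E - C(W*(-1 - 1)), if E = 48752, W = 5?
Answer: 48598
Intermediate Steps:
E - C(W*(-1 - 1)) = 48752 - 1*154 = 48752 - 154 = 48598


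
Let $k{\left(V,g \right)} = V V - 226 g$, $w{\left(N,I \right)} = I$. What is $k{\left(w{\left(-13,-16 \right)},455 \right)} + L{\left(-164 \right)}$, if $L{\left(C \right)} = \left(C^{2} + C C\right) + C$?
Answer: $-48946$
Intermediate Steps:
$L{\left(C \right)} = C + 2 C^{2}$ ($L{\left(C \right)} = \left(C^{2} + C^{2}\right) + C = 2 C^{2} + C = C + 2 C^{2}$)
$k{\left(V,g \right)} = V^{2} - 226 g$
$k{\left(w{\left(-13,-16 \right)},455 \right)} + L{\left(-164 \right)} = \left(\left(-16\right)^{2} - 102830\right) - 164 \left(1 + 2 \left(-164\right)\right) = \left(256 - 102830\right) - 164 \left(1 - 328\right) = -102574 - -53628 = -102574 + 53628 = -48946$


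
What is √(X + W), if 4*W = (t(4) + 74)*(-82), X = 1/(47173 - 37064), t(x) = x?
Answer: I*√163404807610/10109 ≈ 39.987*I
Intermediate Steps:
X = 1/10109 ≈ 9.8922e-5
W = -1599 (W = ((4 + 74)*(-82))/4 = (78*(-82))/4 = (¼)*(-6396) = -1599)
√(X + W) = √(1/10109 - 1599) = √(-16164290/10109) = I*√163404807610/10109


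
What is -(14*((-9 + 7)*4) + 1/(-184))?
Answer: 20609/184 ≈ 112.01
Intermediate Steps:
-(14*((-9 + 7)*4) + 1/(-184)) = -(14*(-2*4) - 1/184) = -(14*(-8) - 1/184) = -(-112 - 1/184) = -1*(-20609/184) = 20609/184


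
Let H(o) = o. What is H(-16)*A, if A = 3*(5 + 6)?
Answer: -528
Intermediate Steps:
A = 33 (A = 3*11 = 33)
H(-16)*A = -16*33 = -528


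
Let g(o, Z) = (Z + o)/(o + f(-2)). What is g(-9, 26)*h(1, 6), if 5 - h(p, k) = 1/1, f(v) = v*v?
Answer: -68/5 ≈ -13.600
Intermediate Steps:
f(v) = v**2
h(p, k) = 4 (h(p, k) = 5 - 1/1 = 5 - 1*1 = 5 - 1 = 4)
g(o, Z) = (Z + o)/(4 + o) (g(o, Z) = (Z + o)/(o + (-2)**2) = (Z + o)/(o + 4) = (Z + o)/(4 + o))
g(-9, 26)*h(1, 6) = ((26 - 9)/(4 - 9))*4 = (17/(-5))*4 = -1/5*17*4 = -17/5*4 = -68/5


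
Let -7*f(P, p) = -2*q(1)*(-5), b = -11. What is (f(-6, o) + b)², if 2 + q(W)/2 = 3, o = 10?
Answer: 9409/49 ≈ 192.02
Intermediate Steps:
q(W) = 2 (q(W) = -4 + 2*3 = -4 + 6 = 2)
f(P, p) = -20/7 (f(P, p) = -(-2*2)*(-5)/7 = -(-4)*(-5)/7 = -⅐*20 = -20/7)
(f(-6, o) + b)² = (-20/7 - 11)² = (-97/7)² = 9409/49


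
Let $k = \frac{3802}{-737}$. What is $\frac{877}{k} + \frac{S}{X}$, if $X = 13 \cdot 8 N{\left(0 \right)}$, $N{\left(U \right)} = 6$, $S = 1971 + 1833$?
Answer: $- \frac{16202457}{98852} \approx -163.91$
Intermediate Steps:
$S = 3804$
$X = 624$ ($X = 13 \cdot 8 \cdot 6 = 104 \cdot 6 = 624$)
$k = - \frac{3802}{737}$ ($k = 3802 \left(- \frac{1}{737}\right) = - \frac{3802}{737} \approx -5.1588$)
$\frac{877}{k} + \frac{S}{X} = \frac{877}{- \frac{3802}{737}} + \frac{3804}{624} = 877 \left(- \frac{737}{3802}\right) + 3804 \cdot \frac{1}{624} = - \frac{646349}{3802} + \frac{317}{52} = - \frac{16202457}{98852}$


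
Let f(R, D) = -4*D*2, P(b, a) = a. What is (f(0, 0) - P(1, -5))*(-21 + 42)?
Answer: 105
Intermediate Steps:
f(R, D) = -8*D
(f(0, 0) - P(1, -5))*(-21 + 42) = (-8*0 - 1*(-5))*(-21 + 42) = (0 + 5)*21 = 5*21 = 105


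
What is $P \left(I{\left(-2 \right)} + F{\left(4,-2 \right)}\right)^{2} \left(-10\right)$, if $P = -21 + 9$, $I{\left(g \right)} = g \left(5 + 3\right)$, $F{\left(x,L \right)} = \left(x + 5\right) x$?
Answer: $48000$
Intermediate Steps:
$F{\left(x,L \right)} = x \left(5 + x\right)$ ($F{\left(x,L \right)} = \left(5 + x\right) x = x \left(5 + x\right)$)
$I{\left(g \right)} = 8 g$ ($I{\left(g \right)} = g 8 = 8 g$)
$P = -12$
$P \left(I{\left(-2 \right)} + F{\left(4,-2 \right)}\right)^{2} \left(-10\right) = - 12 \left(8 \left(-2\right) + 4 \left(5 + 4\right)\right)^{2} \left(-10\right) = - 12 \left(-16 + 4 \cdot 9\right)^{2} \left(-10\right) = - 12 \left(-16 + 36\right)^{2} \left(-10\right) = - 12 \cdot 20^{2} \left(-10\right) = \left(-12\right) 400 \left(-10\right) = \left(-4800\right) \left(-10\right) = 48000$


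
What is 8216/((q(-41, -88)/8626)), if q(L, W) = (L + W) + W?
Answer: -70871216/217 ≈ -3.2660e+5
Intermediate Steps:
q(L, W) = L + 2*W
8216/((q(-41, -88)/8626)) = 8216/(((-41 + 2*(-88))/8626)) = 8216/(((-41 - 176)*(1/8626))) = 8216/((-217*1/8626)) = 8216/(-217/8626) = 8216*(-8626/217) = -70871216/217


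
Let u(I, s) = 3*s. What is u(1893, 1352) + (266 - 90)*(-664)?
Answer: -112808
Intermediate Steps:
u(1893, 1352) + (266 - 90)*(-664) = 3*1352 + (266 - 90)*(-664) = 4056 + 176*(-664) = 4056 - 116864 = -112808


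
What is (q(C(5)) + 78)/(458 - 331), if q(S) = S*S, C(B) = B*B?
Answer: 703/127 ≈ 5.5354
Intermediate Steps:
C(B) = B²
q(S) = S²
(q(C(5)) + 78)/(458 - 331) = ((5²)² + 78)/(458 - 331) = (25² + 78)/127 = (625 + 78)*(1/127) = 703*(1/127) = 703/127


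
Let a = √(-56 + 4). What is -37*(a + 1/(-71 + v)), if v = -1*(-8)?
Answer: 37/63 - 74*I*√13 ≈ 0.5873 - 266.81*I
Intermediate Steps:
a = 2*I*√13 (a = √(-52) = 2*I*√13 ≈ 7.2111*I)
v = 8
-37*(a + 1/(-71 + v)) = -37*(2*I*√13 + 1/(-71 + 8)) = -37*(2*I*√13 + 1/(-63)) = -37*(2*I*√13 - 1/63) = -37*(-1/63 + 2*I*√13) = 37/63 - 74*I*√13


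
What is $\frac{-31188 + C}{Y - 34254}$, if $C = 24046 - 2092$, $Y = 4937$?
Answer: $\frac{486}{1543} \approx 0.31497$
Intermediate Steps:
$C = 21954$ ($C = 24046 - 2092 = 21954$)
$\frac{-31188 + C}{Y - 34254} = \frac{-31188 + 21954}{4937 - 34254} = - \frac{9234}{-29317} = \left(-9234\right) \left(- \frac{1}{29317}\right) = \frac{486}{1543}$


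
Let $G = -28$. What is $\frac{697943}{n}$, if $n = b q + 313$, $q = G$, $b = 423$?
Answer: $- \frac{697943}{11531} \approx -60.528$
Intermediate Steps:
$q = -28$
$n = -11531$ ($n = 423 \left(-28\right) + 313 = -11844 + 313 = -11531$)
$\frac{697943}{n} = \frac{697943}{-11531} = 697943 \left(- \frac{1}{11531}\right) = - \frac{697943}{11531}$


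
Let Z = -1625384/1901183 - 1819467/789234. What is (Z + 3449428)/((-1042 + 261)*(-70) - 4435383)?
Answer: -1725262331556982833/2191054878847488362 ≈ -0.78741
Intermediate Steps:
Z = -1580649348439/500159421274 (Z = -1625384*1/1901183 - 1819467*1/789234 = -1625384/1901183 - 606489/263078 = -1580649348439/500159421274 ≈ -3.1603)
(Z + 3449428)/((-1042 + 261)*(-70) - 4435383) = (-1580649348439/500159421274 + 3449428)/((-1042 + 261)*(-70) - 4435383) = 1725262331556982833/(500159421274*(-781*(-70) - 4435383)) = 1725262331556982833/(500159421274*(54670 - 4435383)) = (1725262331556982833/500159421274)/(-4380713) = (1725262331556982833/500159421274)*(-1/4380713) = -1725262331556982833/2191054878847488362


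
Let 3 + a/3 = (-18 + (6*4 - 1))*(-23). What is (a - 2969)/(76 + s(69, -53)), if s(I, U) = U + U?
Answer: 3323/30 ≈ 110.77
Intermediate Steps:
s(I, U) = 2*U
a = -354 (a = -9 + 3*((-18 + (6*4 - 1))*(-23)) = -9 + 3*((-18 + (24 - 1))*(-23)) = -9 + 3*((-18 + 23)*(-23)) = -9 + 3*(5*(-23)) = -9 + 3*(-115) = -9 - 345 = -354)
(a - 2969)/(76 + s(69, -53)) = (-354 - 2969)/(76 + 2*(-53)) = -3323/(76 - 106) = -3323/(-30) = -3323*(-1/30) = 3323/30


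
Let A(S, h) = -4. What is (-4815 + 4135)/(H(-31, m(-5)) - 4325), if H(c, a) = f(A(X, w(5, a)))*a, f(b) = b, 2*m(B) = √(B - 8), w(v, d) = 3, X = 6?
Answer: 2941000/18705677 - 1360*I*√13/18705677 ≈ 0.15722 - 0.00026214*I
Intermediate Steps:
m(B) = √(-8 + B)/2 (m(B) = √(B - 8)/2 = √(-8 + B)/2)
H(c, a) = -4*a
(-4815 + 4135)/(H(-31, m(-5)) - 4325) = (-4815 + 4135)/(-2*√(-8 - 5) - 4325) = -680/(-2*√(-13) - 4325) = -680/(-2*I*√13 - 4325) = -680/(-4325 - 2*I*√13)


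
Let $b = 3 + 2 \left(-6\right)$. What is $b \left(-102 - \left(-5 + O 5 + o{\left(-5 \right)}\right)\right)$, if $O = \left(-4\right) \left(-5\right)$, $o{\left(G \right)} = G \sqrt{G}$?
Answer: $1773 - 45 i \sqrt{5} \approx 1773.0 - 100.62 i$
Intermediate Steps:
$o{\left(G \right)} = G^{\frac{3}{2}}$
$O = 20$
$b = -9$ ($b = 3 - 12 = -9$)
$b \left(-102 - \left(-5 + O 5 + o{\left(-5 \right)}\right)\right) = - 9 \left(-102 - \left(-5 + 100 + \left(-5\right)^{\frac{3}{2}}\right)\right) = - 9 \left(-102 - \left(95 - 5 i \sqrt{5}\right)\right) = - 9 \left(-197 + 5 i \sqrt{5}\right) = 1773 - 45 i \sqrt{5}$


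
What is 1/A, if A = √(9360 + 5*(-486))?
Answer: √770/2310 ≈ 0.012012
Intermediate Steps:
A = 3*√770 (A = √(9360 - 2430) = √6930 = 3*√770 ≈ 83.247)
1/A = 1/(3*√770) = √770/2310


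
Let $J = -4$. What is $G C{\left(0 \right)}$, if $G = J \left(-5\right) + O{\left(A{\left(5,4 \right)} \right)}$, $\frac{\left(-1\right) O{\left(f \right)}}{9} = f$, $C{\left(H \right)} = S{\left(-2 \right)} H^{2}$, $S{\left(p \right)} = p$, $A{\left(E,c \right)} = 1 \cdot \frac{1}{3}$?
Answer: $0$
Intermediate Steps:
$A{\left(E,c \right)} = \frac{1}{3}$ ($A{\left(E,c \right)} = 1 \cdot \frac{1}{3} = \frac{1}{3}$)
$C{\left(H \right)} = - 2 H^{2}$
$O{\left(f \right)} = - 9 f$
$G = 17$ ($G = \left(-4\right) \left(-5\right) - 3 = 20 - 3 = 17$)
$G C{\left(0 \right)} = 17 \left(- 2 \cdot 0^{2}\right) = 17 \left(\left(-2\right) 0\right) = 17 \cdot 0 = 0$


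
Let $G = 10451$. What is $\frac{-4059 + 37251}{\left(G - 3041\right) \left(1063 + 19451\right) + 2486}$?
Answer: $\frac{16596}{76005613} \approx 0.00021835$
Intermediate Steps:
$\frac{-4059 + 37251}{\left(G - 3041\right) \left(1063 + 19451\right) + 2486} = \frac{-4059 + 37251}{\left(10451 - 3041\right) \left(1063 + 19451\right) + 2486} = \frac{33192}{7410 \cdot 20514 + 2486} = \frac{33192}{152008740 + 2486} = \frac{33192}{152011226} = 33192 \cdot \frac{1}{152011226} = \frac{16596}{76005613}$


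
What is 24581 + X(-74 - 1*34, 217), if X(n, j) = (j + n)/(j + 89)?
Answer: 7521895/306 ≈ 24581.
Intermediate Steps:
X(n, j) = (j + n)/(89 + j)
24581 + X(-74 - 1*34, 217) = 24581 + (217 + (-74 - 1*34))/(89 + 217) = 24581 + (217 + (-74 - 34))/306 = 24581 + (217 - 108)/306 = 24581 + (1/306)*109 = 24581 + 109/306 = 7521895/306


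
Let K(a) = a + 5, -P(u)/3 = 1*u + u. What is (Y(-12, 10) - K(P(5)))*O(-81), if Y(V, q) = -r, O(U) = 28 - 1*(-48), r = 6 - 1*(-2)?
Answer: 1292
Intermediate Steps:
r = 8 (r = 6 + 2 = 8)
O(U) = 76 (O(U) = 28 + 48 = 76)
P(u) = -6*u (P(u) = -3*(1*u + u) = -3*(u + u) = -6*u)
K(a) = 5 + a
Y(V, q) = -8 (Y(V, q) = -1*8 = -8)
(Y(-12, 10) - K(P(5)))*O(-81) = (-8 - (5 - 6*5))*76 = (-8 - (5 - 30))*76 = (-8 - 1*(-25))*76 = (-8 + 25)*76 = 17*76 = 1292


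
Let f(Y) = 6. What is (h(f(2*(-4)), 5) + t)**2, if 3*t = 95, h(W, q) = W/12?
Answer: 37249/36 ≈ 1034.7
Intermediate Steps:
h(W, q) = W/12 (h(W, q) = W*(1/12) = W/12)
t = 95/3 (t = (1/3)*95 = 95/3 ≈ 31.667)
(h(f(2*(-4)), 5) + t)**2 = ((1/12)*6 + 95/3)**2 = (1/2 + 95/3)**2 = (193/6)**2 = 37249/36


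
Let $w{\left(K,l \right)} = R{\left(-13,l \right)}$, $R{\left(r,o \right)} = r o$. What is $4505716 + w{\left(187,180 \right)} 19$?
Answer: $4461256$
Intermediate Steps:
$R{\left(r,o \right)} = o r$
$w{\left(K,l \right)} = - 13 l$ ($w{\left(K,l \right)} = l \left(-13\right) = - 13 l$)
$4505716 + w{\left(187,180 \right)} 19 = 4505716 + \left(-13\right) 180 \cdot 19 = 4505716 - 44460 = 4461256$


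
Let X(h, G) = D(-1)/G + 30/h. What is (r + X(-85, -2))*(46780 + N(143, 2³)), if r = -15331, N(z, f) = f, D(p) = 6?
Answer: -12196882992/17 ≈ -7.1746e+8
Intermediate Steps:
X(h, G) = 6/G + 30/h
(r + X(-85, -2))*(46780 + N(143, 2³)) = (-15331 + (6/(-2) + 30/(-85)))*(46780 + 2³) = (-15331 + (6*(-½) + 30*(-1/85)))*(46780 + 8) = (-15331 + (-3 - 6/17))*46788 = (-15331 - 57/17)*46788 = -260684/17*46788 = -12196882992/17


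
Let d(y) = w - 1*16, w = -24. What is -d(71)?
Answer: 40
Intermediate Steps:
d(y) = -40 (d(y) = -24 - 1*16 = -24 - 16 = -40)
-d(71) = -1*(-40) = 40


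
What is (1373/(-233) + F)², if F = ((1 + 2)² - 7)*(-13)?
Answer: 55219761/54289 ≈ 1017.1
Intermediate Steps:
F = -26 (F = (3² - 7)*(-13) = (9 - 7)*(-13) = 2*(-13) = -26)
(1373/(-233) + F)² = (1373/(-233) - 26)² = (1373*(-1/233) - 26)² = (-1373/233 - 26)² = (-7431/233)² = 55219761/54289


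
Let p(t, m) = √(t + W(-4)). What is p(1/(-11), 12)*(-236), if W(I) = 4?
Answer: -236*√473/11 ≈ -466.61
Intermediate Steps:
p(t, m) = √(4 + t) (p(t, m) = √(t + 4) = √(4 + t))
p(1/(-11), 12)*(-236) = √(4 + 1/(-11))*(-236) = √(4 - 1/11)*(-236) = √(43/11)*(-236) = (√473/11)*(-236) = -236*√473/11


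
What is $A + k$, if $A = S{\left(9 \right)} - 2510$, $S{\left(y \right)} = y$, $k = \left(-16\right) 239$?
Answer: $-6325$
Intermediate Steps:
$k = -3824$
$A = -2501$ ($A = 9 - 2510 = -2501$)
$A + k = -2501 - 3824 = -6325$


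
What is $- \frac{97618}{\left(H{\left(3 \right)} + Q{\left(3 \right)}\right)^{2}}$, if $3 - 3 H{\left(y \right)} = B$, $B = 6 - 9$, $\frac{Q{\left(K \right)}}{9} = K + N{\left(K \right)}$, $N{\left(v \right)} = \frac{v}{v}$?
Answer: $- \frac{48809}{722} \approx -67.603$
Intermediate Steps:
$N{\left(v \right)} = 1$
$Q{\left(K \right)} = 9 + 9 K$ ($Q{\left(K \right)} = 9 \left(K + 1\right) = 9 \left(1 + K\right) = 9 + 9 K$)
$B = -3$ ($B = 6 - 9 = -3$)
$H{\left(y \right)} = 2$ ($H{\left(y \right)} = 1 - -1 = 1 + 1 = 2$)
$- \frac{97618}{\left(H{\left(3 \right)} + Q{\left(3 \right)}\right)^{2}} = - \frac{97618}{\left(2 + \left(9 + 9 \cdot 3\right)\right)^{2}} = - \frac{97618}{\left(2 + \left(9 + 27\right)\right)^{2}} = - \frac{97618}{\left(2 + 36\right)^{2}} = - \frac{97618}{38^{2}} = - \frac{97618}{1444} = \left(-97618\right) \frac{1}{1444} = - \frac{48809}{722}$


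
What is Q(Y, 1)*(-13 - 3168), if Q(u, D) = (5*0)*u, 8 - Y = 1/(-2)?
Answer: 0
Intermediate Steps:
Y = 17/2 (Y = 8 - 1/(-2) = 8 - 1*(-1/2) = 8 + 1/2 = 17/2 ≈ 8.5000)
Q(u, D) = 0 (Q(u, D) = 0*u = 0)
Q(Y, 1)*(-13 - 3168) = 0*(-13 - 3168) = 0*(-3181) = 0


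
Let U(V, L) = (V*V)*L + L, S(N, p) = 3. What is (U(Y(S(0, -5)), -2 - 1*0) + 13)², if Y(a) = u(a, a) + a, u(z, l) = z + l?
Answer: 22801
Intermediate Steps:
u(z, l) = l + z
Y(a) = 3*a (Y(a) = (a + a) + a = 2*a + a = 3*a)
U(V, L) = L + L*V² (U(V, L) = V²*L + L = L*V² + L = L + L*V²)
(U(Y(S(0, -5)), -2 - 1*0) + 13)² = ((-2 - 1*0)*(1 + (3*3)²) + 13)² = ((-2 + 0)*(1 + 9²) + 13)² = (-2*(1 + 81) + 13)² = (-2*82 + 13)² = (-164 + 13)² = (-151)² = 22801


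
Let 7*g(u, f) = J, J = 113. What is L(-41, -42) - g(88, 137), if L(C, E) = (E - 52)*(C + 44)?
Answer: -2087/7 ≈ -298.14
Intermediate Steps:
L(C, E) = (-52 + E)*(44 + C)
g(u, f) = 113/7 (g(u, f) = (1/7)*113 = 113/7)
L(-41, -42) - g(88, 137) = (-2288 - 52*(-41) + 44*(-42) - 41*(-42)) - 1*113/7 = (-2288 + 2132 - 1848 + 1722) - 113/7 = -282 - 113/7 = -2087/7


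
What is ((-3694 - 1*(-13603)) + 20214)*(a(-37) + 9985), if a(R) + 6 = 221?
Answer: 307254600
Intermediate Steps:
a(R) = 215 (a(R) = -6 + 221 = 215)
((-3694 - 1*(-13603)) + 20214)*(a(-37) + 9985) = ((-3694 - 1*(-13603)) + 20214)*(215 + 9985) = ((-3694 + 13603) + 20214)*10200 = (9909 + 20214)*10200 = 30123*10200 = 307254600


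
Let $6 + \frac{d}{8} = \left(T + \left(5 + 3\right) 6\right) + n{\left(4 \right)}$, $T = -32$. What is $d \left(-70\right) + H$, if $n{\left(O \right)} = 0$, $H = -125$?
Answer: $-5725$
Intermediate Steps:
$d = 80$ ($d = -48 + 8 \left(\left(-32 + \left(5 + 3\right) 6\right) + 0\right) = -48 + 8 \left(\left(-32 + 8 \cdot 6\right) + 0\right) = -48 + 8 \left(\left(-32 + 48\right) + 0\right) = -48 + 8 \left(16 + 0\right) = -48 + 8 \cdot 16 = -48 + 128 = 80$)
$d \left(-70\right) + H = 80 \left(-70\right) - 125 = -5600 - 125 = -5725$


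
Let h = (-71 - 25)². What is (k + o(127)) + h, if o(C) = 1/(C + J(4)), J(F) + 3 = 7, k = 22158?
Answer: 4109995/131 ≈ 31374.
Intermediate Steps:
h = 9216 (h = (-96)² = 9216)
J(F) = 4 (J(F) = -3 + 7 = 4)
o(C) = 1/(4 + C) (o(C) = 1/(C + 4) = 1/(4 + C))
(k + o(127)) + h = (22158 + 1/(4 + 127)) + 9216 = (22158 + 1/131) + 9216 = 2902699/131 + 9216 = 4109995/131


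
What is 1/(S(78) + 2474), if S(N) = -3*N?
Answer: 1/2240 ≈ 0.00044643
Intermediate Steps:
1/(S(78) + 2474) = 1/(-3*78 + 2474) = 1/(-234 + 2474) = 1/2240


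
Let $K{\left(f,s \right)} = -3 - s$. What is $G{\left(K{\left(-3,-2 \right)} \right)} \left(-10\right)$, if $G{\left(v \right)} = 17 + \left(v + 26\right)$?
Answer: $-420$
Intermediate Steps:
$G{\left(v \right)} = 43 + v$ ($G{\left(v \right)} = 17 + \left(26 + v\right) = 43 + v$)
$G{\left(K{\left(-3,-2 \right)} \right)} \left(-10\right) = \left(43 - 1\right) \left(-10\right) = 42 \left(-10\right) = -420$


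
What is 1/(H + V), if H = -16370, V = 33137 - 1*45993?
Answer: -1/29226 ≈ -3.4216e-5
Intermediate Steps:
V = -12856 (V = 33137 - 45993 = -12856)
1/(H + V) = 1/(-16370 - 12856) = 1/(-29226) = -1/29226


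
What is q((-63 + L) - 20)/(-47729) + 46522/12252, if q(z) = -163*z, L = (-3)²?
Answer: 1036332457/292387854 ≈ 3.5444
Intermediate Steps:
L = 9
q((-63 + L) - 20)/(-47729) + 46522/12252 = -163*((-63 + 9) - 20)/(-47729) + 46522/12252 = -163*(-54 - 20)*(-1/47729) + 46522*(1/12252) = -163*(-74)*(-1/47729) + 23261/6126 = 12062*(-1/47729) + 23261/6126 = -12062/47729 + 23261/6126 = 1036332457/292387854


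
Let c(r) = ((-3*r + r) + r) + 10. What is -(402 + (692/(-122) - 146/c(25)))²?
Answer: -138046430116/837225 ≈ -1.6489e+5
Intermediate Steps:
c(r) = 10 - r (c(r) = (-2*r + r) + 10 = -r + 10 = 10 - r)
-(402 + (692/(-122) - 146/c(25)))² = -(402 + (692/(-122) - 146/(10 - 1*25)))² = -(402 + (692*(-1/122) - 146/(10 - 25)))² = -(402 + (-346/61 - 146/(-15)))² = -(402 + (-346/61 - 146*(-1/15)))² = -(402 + (-346/61 + 146/15))² = -(402 + 3716/915)² = -(371546/915)² = -1*138046430116/837225 = -138046430116/837225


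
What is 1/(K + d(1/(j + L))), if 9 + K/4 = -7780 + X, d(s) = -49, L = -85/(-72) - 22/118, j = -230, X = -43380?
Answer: -1/204725 ≈ -4.8846e-6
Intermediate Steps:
L = 4223/4248 (L = -85*(-1/72) - 22*1/118 = 85/72 - 11/59 = 4223/4248 ≈ 0.99411)
K = -204676 (K = -36 + 4*(-7780 - 43380) = -36 + 4*(-51160) = -36 - 204640 = -204676)
1/(K + d(1/(j + L))) = 1/(-204676 - 49) = 1/(-204725) = -1/204725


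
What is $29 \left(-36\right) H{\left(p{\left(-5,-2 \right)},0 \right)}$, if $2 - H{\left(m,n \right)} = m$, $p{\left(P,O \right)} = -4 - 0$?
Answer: $-6264$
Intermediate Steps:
$p{\left(P,O \right)} = -4$ ($p{\left(P,O \right)} = -4 + 0 = -4$)
$H{\left(m,n \right)} = 2 - m$
$29 \left(-36\right) H{\left(p{\left(-5,-2 \right)},0 \right)} = 29 \left(-36\right) \left(2 - -4\right) = - 1044 \left(2 + 4\right) = \left(-1044\right) 6 = -6264$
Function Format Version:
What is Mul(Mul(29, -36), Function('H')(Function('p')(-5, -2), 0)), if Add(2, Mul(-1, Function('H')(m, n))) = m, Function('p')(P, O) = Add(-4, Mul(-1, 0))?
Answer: -6264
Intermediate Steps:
Function('p')(P, O) = -4 (Function('p')(P, O) = Add(-4, 0) = -4)
Function('H')(m, n) = Add(2, Mul(-1, m))
Mul(Mul(29, -36), Function('H')(Function('p')(-5, -2), 0)) = Mul(Mul(29, -36), Add(2, Mul(-1, -4))) = Mul(-1044, Add(2, 4)) = Mul(-1044, 6) = -6264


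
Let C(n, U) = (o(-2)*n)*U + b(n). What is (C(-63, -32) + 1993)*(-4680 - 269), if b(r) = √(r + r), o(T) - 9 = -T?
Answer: -119612381 - 14847*I*√14 ≈ -1.1961e+8 - 55552.0*I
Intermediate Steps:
o(T) = 9 - T
b(r) = √2*√r (b(r) = √(2*r) = √2*√r)
C(n, U) = √2*√n + 11*U*n (C(n, U) = ((9 - 1*(-2))*n)*U + √2*√n = ((9 + 2)*n)*U + √2*√n = (11*n)*U + √2*√n = 11*U*n + √2*√n = √2*√n + 11*U*n)
(C(-63, -32) + 1993)*(-4680 - 269) = ((√2*√(-63) + 11*(-32)*(-63)) + 1993)*(-4680 - 269) = ((√2*(3*I*√7) + 22176) + 1993)*(-4949) = ((3*I*√14 + 22176) + 1993)*(-4949) = ((22176 + 3*I*√14) + 1993)*(-4949) = (24169 + 3*I*√14)*(-4949) = -119612381 - 14847*I*√14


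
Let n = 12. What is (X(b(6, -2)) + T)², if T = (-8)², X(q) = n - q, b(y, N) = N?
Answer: 6084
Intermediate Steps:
X(q) = 12 - q
T = 64
(X(b(6, -2)) + T)² = ((12 - 1*(-2)) + 64)² = ((12 + 2) + 64)² = (14 + 64)² = 78² = 6084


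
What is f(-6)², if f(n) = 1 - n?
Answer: 49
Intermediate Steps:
f(-6)² = (1 - 1*(-6))² = (1 + 6)² = 7² = 49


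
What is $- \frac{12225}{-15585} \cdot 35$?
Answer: $\frac{28525}{1039} \approx 27.454$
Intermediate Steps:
$- \frac{12225}{-15585} \cdot 35 = \left(-12225\right) \left(- \frac{1}{15585}\right) 35 = \frac{815}{1039} \cdot 35 = \frac{28525}{1039}$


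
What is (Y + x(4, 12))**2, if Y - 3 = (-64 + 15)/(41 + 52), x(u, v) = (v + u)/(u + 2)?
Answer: 228484/8649 ≈ 26.417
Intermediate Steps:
x(u, v) = (u + v)/(2 + u)
Y = 230/93 (Y = 3 + (-64 + 15)/(41 + 52) = 3 - 49/93 = 230/93 ≈ 2.4731)
(Y + x(4, 12))**2 = (230/93 + (4 + 12)/(2 + 4))**2 = (230/93 + 16/6)**2 = (230/93 + (1/6)*16)**2 = (230/93 + 8/3)**2 = (478/93)**2 = 228484/8649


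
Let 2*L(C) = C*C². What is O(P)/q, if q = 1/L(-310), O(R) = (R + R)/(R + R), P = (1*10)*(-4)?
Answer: -14895500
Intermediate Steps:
P = -40 (P = 10*(-4) = -40)
L(C) = C³/2 (L(C) = (C*C²)/2 = C³/2)
O(R) = 1 (O(R) = (2*R)/((2*R)) = (2*R)*(1/(2*R)) = 1)
q = -1/14895500 (q = 1/((½)*(-310)³) = 1/((½)*(-29791000)) = 1/(-14895500) = -1/14895500 ≈ -6.7134e-8)
O(P)/q = 1/(-1/14895500) = 1*(-14895500) = -14895500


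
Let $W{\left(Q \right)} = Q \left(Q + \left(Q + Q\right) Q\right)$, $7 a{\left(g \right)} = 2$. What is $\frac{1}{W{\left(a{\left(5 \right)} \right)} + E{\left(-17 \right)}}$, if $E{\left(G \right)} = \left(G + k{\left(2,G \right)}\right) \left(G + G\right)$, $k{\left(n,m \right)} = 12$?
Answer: $\frac{343}{58354} \approx 0.0058779$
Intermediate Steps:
$a{\left(g \right)} = \frac{2}{7}$ ($a{\left(g \right)} = \frac{1}{7} \cdot 2 = \frac{2}{7}$)
$W{\left(Q \right)} = Q \left(Q + 2 Q^{2}\right)$ ($W{\left(Q \right)} = Q \left(Q + 2 Q Q\right) = Q \left(Q + 2 Q^{2}\right)$)
$E{\left(G \right)} = 2 G \left(12 + G\right)$ ($E{\left(G \right)} = \left(G + 12\right) \left(G + G\right) = \left(12 + G\right) 2 G = 2 G \left(12 + G\right)$)
$\frac{1}{W{\left(a{\left(5 \right)} \right)} + E{\left(-17 \right)}} = \frac{1}{\left(\frac{2}{7}\right)^{2} \left(1 + 2 \cdot \frac{2}{7}\right) + 2 \left(-17\right) \left(12 - 17\right)} = \frac{1}{\frac{4 \left(1 + \frac{4}{7}\right)}{49} + 2 \left(-17\right) \left(-5\right)} = \frac{1}{\frac{4}{49} \cdot \frac{11}{7} + 170} = \frac{1}{\frac{44}{343} + 170} = \frac{1}{\frac{58354}{343}} = \frac{343}{58354}$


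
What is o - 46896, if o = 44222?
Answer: -2674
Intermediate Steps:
o - 46896 = 44222 - 46896 = -2674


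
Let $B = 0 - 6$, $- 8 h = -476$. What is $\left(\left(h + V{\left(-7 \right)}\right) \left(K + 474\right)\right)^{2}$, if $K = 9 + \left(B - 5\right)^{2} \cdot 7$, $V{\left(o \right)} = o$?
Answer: $4875530625$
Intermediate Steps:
$h = \frac{119}{2}$ ($h = \left(- \frac{1}{8}\right) \left(-476\right) = \frac{119}{2} \approx 59.5$)
$B = -6$ ($B = 0 - 6 = -6$)
$K = 856$ ($K = 9 + \left(-6 - 5\right)^{2} \cdot 7 = 9 + \left(-11\right)^{2} \cdot 7 = 9 + 121 \cdot 7 = 9 + 847 = 856$)
$\left(\left(h + V{\left(-7 \right)}\right) \left(K + 474\right)\right)^{2} = \left(\left(\frac{119}{2} - 7\right) \left(856 + 474\right)\right)^{2} = \left(\frac{105}{2} \cdot 1330\right)^{2} = 69825^{2} = 4875530625$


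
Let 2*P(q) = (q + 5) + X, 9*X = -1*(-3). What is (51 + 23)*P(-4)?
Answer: 148/3 ≈ 49.333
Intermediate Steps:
X = ⅓ (X = (-1*(-3))/9 = (⅑)*3 = ⅓ ≈ 0.33333)
P(q) = 8/3 + q/2 (P(q) = ((q + 5) + ⅓)/2 = ((5 + q) + ⅓)/2 = (16/3 + q)/2 = 8/3 + q/2)
(51 + 23)*P(-4) = (51 + 23)*(8/3 + (½)*(-4)) = 74*(8/3 - 2) = 74*(⅔) = 148/3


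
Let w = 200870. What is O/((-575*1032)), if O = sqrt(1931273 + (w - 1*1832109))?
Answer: -sqrt(300034)/593400 ≈ -0.00092308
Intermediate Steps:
O = sqrt(300034) (O = sqrt(1931273 + (200870 - 1*1832109)) = sqrt(1931273 + (200870 - 1832109)) = sqrt(1931273 - 1631239) = sqrt(300034) ≈ 547.75)
O/((-575*1032)) = sqrt(300034)/((-575*1032)) = sqrt(300034)/(-593400) = sqrt(300034)*(-1/593400) = -sqrt(300034)/593400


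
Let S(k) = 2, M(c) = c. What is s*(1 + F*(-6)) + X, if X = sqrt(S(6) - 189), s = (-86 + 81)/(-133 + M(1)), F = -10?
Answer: 305/132 + I*sqrt(187) ≈ 2.3106 + 13.675*I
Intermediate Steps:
s = 5/132 (s = (-86 + 81)/(-133 + 1) = -5/(-132) = -5*(-1/132) = 5/132 ≈ 0.037879)
X = I*sqrt(187) (X = sqrt(2 - 189) = sqrt(-187) = I*sqrt(187) ≈ 13.675*I)
s*(1 + F*(-6)) + X = 5*(1 - 10*(-6))/132 + I*sqrt(187) = 5*(1 + 60)/132 + I*sqrt(187) = (5/132)*61 + I*sqrt(187) = 305/132 + I*sqrt(187)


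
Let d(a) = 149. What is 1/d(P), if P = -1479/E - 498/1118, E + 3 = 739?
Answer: 1/149 ≈ 0.0067114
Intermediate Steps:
E = 736 (E = -3 + 739 = 736)
P = -1010025/411424 (P = -1479/736 - 498/1118 = -1479*1/736 - 498*1/1118 = -1479/736 - 249/559 = -1010025/411424 ≈ -2.4549)
1/d(P) = 1/149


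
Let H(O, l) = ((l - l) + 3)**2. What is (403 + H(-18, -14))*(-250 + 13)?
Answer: -97644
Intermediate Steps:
H(O, l) = 9 (H(O, l) = (0 + 3)**2 = 3**2 = 9)
(403 + H(-18, -14))*(-250 + 13) = (403 + 9)*(-250 + 13) = 412*(-237) = -97644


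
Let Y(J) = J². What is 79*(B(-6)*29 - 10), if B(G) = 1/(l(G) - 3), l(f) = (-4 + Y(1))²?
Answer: -2449/6 ≈ -408.17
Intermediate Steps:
l(f) = 9 (l(f) = (-4 + 1²)² = (-4 + 1)² = (-3)² = 9)
B(G) = ⅙ (B(G) = 1/(9 - 3) = 1/6 = ⅙)
79*(B(-6)*29 - 10) = 79*((⅙)*29 - 10) = 79*(29/6 - 10) = 79*(-31/6) = -2449/6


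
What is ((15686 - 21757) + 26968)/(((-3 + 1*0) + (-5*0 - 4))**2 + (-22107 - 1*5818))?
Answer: -20897/27876 ≈ -0.74964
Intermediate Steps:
((15686 - 21757) + 26968)/(((-3 + 1*0) + (-5*0 - 4))**2 + (-22107 - 1*5818)) = (-6071 + 26968)/(((-3 + 0) + (0 - 4))**2 + (-22107 - 5818)) = 20897/((-3 - 4)**2 - 27925) = 20897/((-7)**2 - 27925) = 20897/(49 - 27925) = 20897/(-27876) = 20897*(-1/27876) = -20897/27876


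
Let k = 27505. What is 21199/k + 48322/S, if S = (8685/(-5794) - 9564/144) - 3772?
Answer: -43374842508467/3671665196635 ≈ -11.813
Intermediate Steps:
S = -133490827/34764 (S = (8685*(-1/5794) - 9564*1/144) - 3772 = (-8685/5794 - 797/12) - 3772 = -2361019/34764 - 3772 = -133490827/34764 ≈ -3839.9)
21199/k + 48322/S = 21199/27505 + 48322/(-133490827/34764) = 21199*(1/27505) + 48322*(-34764/133490827) = 21199/27505 - 1679866008/133490827 = -43374842508467/3671665196635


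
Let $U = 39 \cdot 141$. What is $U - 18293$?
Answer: $-12794$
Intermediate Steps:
$U = 5499$
$U - 18293 = 5499 - 18293 = -12794$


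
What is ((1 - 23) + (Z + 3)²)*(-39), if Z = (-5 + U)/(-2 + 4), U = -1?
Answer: 858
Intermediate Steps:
Z = -3 (Z = (-5 - 1)/(-2 + 4) = -6/2 = -6*½ = -3)
((1 - 23) + (Z + 3)²)*(-39) = ((1 - 23) + (-3 + 3)²)*(-39) = (-22 + 0²)*(-39) = (-22 + 0)*(-39) = -22*(-39) = 858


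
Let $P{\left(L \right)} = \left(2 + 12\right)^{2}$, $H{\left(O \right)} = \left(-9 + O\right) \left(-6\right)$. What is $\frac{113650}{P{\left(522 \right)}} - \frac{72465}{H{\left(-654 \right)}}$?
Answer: $\frac{18245690}{32487} \approx 561.63$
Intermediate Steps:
$H{\left(O \right)} = 54 - 6 O$
$P{\left(L \right)} = 196$ ($P{\left(L \right)} = 14^{2} = 196$)
$\frac{113650}{P{\left(522 \right)}} - \frac{72465}{H{\left(-654 \right)}} = \frac{113650}{196} - \frac{72465}{54 - -3924} = 113650 \cdot \frac{1}{196} - \frac{72465}{54 + 3924} = \frac{56825}{98} - \frac{72465}{3978} = \frac{56825}{98} - \frac{24155}{1326} = \frac{18245690}{32487}$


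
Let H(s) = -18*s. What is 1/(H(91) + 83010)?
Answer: 1/81372 ≈ 1.2289e-5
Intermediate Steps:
1/(H(91) + 83010) = 1/(-18*91 + 83010) = 1/(-1638 + 83010) = 1/81372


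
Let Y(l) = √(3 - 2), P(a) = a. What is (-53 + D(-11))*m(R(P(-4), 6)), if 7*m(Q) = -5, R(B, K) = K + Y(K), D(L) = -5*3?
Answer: 340/7 ≈ 48.571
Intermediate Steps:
D(L) = -15
Y(l) = 1 (Y(l) = √1 = 1)
R(B, K) = 1 + K (R(B, K) = K + 1 = 1 + K)
m(Q) = -5/7 (m(Q) = (⅐)*(-5) = -5/7)
(-53 + D(-11))*m(R(P(-4), 6)) = (-53 - 15)*(-5/7) = -68*(-5/7) = 340/7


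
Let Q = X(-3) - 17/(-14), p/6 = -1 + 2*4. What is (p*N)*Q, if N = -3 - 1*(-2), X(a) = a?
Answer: 75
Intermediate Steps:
p = 42 (p = 6*(-1 + 2*4) = 6*(-1 + 8) = 6*7 = 42)
Q = -25/14 (Q = -3 - 17/(-14) = -3 - 17*(-1)/14 = -3 - 1*(-17/14) = -3 + 17/14 = -25/14 ≈ -1.7857)
N = -1 (N = -3 + 2 = -1)
(p*N)*Q = (42*(-1))*(-25/14) = -42*(-25/14) = 75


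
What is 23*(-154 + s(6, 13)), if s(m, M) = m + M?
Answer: -3105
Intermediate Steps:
s(m, M) = M + m
23*(-154 + s(6, 13)) = 23*(-154 + (13 + 6)) = 23*(-154 + 19) = 23*(-135) = -3105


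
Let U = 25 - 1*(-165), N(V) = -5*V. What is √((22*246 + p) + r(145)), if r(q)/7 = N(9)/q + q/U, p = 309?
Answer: √6951454570/1102 ≈ 75.658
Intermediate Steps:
U = 190 (U = 25 + 165 = 190)
r(q) = -315/q + 7*q/190 (r(q) = 7*((-5*9)/q + q/190) = 7*(-45/q + q*(1/190)) = 7*(-45/q + q/190) = -315/q + 7*q/190)
√((22*246 + p) + r(145)) = √((22*246 + 309) + (-315/145 + (7/190)*145)) = √((5412 + 309) + (-315*1/145 + 203/38)) = √(5721 + (-63/29 + 203/38)) = √(5721 + 3493/1102) = √(6308035/1102) = √6951454570/1102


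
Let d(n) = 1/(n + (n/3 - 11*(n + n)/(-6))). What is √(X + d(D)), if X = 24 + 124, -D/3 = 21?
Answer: √1631665/105 ≈ 12.165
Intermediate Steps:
D = -63 (D = -3*21 = -63)
X = 148
d(n) = 1/(5*n) (d(n) = 1/(n + (n*(⅓) - 22*n*(-⅙))) = 1/(n + (n/3 - 22*n*(-⅙))) = 1/(n + (n/3 + 11*n/3)) = 1/(n + 4*n) = 1/(5*n))
√(X + d(D)) = √(148 + (⅕)/(-63)) = √(148 + (⅕)*(-1/63)) = √(148 - 1/315) = √(46619/315) = √1631665/105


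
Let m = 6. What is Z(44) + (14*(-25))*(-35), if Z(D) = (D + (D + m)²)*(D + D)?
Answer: 236122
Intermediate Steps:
Z(D) = 2*D*(D + (6 + D)²) (Z(D) = (D + (D + 6)²)*(D + D) = (D + (6 + D)²)*(2*D) = 2*D*(D + (6 + D)²))
Z(44) + (14*(-25))*(-35) = 2*44*(44 + (6 + 44)²) + (14*(-25))*(-35) = 2*44*(44 + 50²) - 350*(-35) = 2*44*(44 + 2500) + 12250 = 2*44*2544 + 12250 = 223872 + 12250 = 236122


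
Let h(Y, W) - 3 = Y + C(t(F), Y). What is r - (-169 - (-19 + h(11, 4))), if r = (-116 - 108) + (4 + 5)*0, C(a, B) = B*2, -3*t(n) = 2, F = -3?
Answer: -38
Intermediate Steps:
t(n) = -2/3 (t(n) = -1/3*2 = -2/3)
C(a, B) = 2*B
h(Y, W) = 3 + 3*Y (h(Y, W) = 3 + (Y + 2*Y) = 3 + 3*Y)
r = -224 (r = -224 + 9*0 = -224 + 0 = -224)
r - (-169 - (-19 + h(11, 4))) = -224 - (-169 - (-19 + (3 + 3*11))) = -224 - (-169 - (-19 + (3 + 33))) = -224 - (-169 - (-19 + 36)) = -224 - (-169 - 1*17) = -224 - (-169 - 17) = -224 - 1*(-186) = -224 + 186 = -38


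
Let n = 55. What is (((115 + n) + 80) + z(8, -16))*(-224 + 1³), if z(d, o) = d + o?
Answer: -53966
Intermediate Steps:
(((115 + n) + 80) + z(8, -16))*(-224 + 1³) = (((115 + 55) + 80) + (8 - 16))*(-224 + 1³) = ((170 + 80) - 8)*(-224 + 1) = (250 - 8)*(-223) = 242*(-223) = -53966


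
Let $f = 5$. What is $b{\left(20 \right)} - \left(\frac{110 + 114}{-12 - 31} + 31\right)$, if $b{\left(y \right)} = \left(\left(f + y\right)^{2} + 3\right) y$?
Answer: $\frac{538971}{43} \approx 12534.0$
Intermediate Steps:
$b{\left(y \right)} = y \left(3 + \left(5 + y\right)^{2}\right)$ ($b{\left(y \right)} = \left(\left(5 + y\right)^{2} + 3\right) y = \left(3 + \left(5 + y\right)^{2}\right) y = y \left(3 + \left(5 + y\right)^{2}\right)$)
$b{\left(20 \right)} - \left(\frac{110 + 114}{-12 - 31} + 31\right) = 20 \left(3 + \left(5 + 20\right)^{2}\right) - \left(\frac{110 + 114}{-12 - 31} + 31\right) = 20 \left(3 + 25^{2}\right) - \left(\frac{224}{-43} + 31\right) = 20 \left(3 + 625\right) - \left(224 \left(- \frac{1}{43}\right) + 31\right) = 20 \cdot 628 - \left(- \frac{224}{43} + 31\right) = 12560 - \frac{1109}{43} = \frac{538971}{43}$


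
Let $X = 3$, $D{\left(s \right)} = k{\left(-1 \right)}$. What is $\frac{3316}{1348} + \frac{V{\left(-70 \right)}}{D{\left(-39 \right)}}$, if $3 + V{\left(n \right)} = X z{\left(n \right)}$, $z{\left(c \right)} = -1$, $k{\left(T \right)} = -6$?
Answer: $\frac{1166}{337} \approx 3.4599$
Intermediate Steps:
$D{\left(s \right)} = -6$
$V{\left(n \right)} = -6$ ($V{\left(n \right)} = -3 + 3 \left(-1\right) = -3 - 3 = -6$)
$\frac{3316}{1348} + \frac{V{\left(-70 \right)}}{D{\left(-39 \right)}} = \frac{3316}{1348} - \frac{6}{-6} = 3316 \cdot \frac{1}{1348} - -1 = \frac{829}{337} + 1 = \frac{1166}{337}$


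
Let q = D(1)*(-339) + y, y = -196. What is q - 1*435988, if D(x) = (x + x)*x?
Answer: -436862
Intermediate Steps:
D(x) = 2*x² (D(x) = (2*x)*x = 2*x²)
q = -874 (q = (2*1²)*(-339) - 196 = (2*1)*(-339) - 196 = 2*(-339) - 196 = -678 - 196 = -874)
q - 1*435988 = -874 - 1*435988 = -874 - 435988 = -436862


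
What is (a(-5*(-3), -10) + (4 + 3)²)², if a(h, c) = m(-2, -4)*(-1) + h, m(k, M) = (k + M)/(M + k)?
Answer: 3969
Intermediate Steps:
m(k, M) = 1 (m(k, M) = (M + k)/(M + k) = 1)
a(h, c) = -1 + h (a(h, c) = 1*(-1) + h = -1 + h)
(a(-5*(-3), -10) + (4 + 3)²)² = ((-1 - 5*(-3)) + (4 + 3)²)² = ((-1 + 15) + 7²)² = (14 + 49)² = 63² = 3969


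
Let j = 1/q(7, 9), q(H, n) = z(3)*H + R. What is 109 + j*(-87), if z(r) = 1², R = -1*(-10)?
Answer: 1766/17 ≈ 103.88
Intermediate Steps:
R = 10
z(r) = 1
q(H, n) = 10 + H (q(H, n) = 1*H + 10 = H + 10 = 10 + H)
j = 1/17 (j = 1/(10 + 7) = 1/17 ≈ 0.058824)
109 + j*(-87) = 109 + (1/17)*(-87) = 109 - 87/17 = 1766/17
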